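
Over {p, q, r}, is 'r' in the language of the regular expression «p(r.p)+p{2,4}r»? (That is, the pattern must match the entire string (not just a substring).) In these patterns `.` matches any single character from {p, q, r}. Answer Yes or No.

Every match must start with 'pr', but 'r' does not.

No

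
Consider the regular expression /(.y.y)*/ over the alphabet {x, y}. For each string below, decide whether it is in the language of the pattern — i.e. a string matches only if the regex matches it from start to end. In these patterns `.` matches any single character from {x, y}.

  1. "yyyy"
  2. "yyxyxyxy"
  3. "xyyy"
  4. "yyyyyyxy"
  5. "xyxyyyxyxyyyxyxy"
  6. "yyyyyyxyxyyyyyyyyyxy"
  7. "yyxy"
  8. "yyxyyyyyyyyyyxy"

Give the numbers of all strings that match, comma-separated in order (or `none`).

1 → match
2 → match
3 → match
4 → match
5 → match
6 → match
7 → match
8 → no match

1, 2, 3, 4, 5, 6, 7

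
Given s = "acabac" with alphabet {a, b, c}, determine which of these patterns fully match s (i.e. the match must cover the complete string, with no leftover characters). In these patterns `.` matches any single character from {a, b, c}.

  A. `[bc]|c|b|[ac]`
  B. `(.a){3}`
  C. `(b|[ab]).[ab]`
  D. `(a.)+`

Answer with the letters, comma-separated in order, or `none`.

D

A → no match
B → no match — must end with "a"
C → no match
D → match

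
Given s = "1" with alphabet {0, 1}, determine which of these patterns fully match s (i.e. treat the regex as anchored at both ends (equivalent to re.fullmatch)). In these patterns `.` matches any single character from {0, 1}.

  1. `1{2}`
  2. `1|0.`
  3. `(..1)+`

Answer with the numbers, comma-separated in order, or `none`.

2

1 → no match
2 → match
3 → no match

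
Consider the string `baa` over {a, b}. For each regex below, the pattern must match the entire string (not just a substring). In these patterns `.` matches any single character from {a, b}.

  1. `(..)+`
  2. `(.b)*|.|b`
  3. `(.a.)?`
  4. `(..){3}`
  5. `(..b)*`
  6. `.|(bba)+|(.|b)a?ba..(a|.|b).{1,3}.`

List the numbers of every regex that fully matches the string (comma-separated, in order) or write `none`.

1 → no match
2 → no match
3 → match
4 → no match
5 → no match
6 → no match

3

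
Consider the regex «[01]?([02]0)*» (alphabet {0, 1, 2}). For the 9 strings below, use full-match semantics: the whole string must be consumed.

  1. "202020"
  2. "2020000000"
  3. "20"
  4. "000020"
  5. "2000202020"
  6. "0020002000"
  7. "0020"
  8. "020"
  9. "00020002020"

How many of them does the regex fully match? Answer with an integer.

1 → match
2 → match
3 → match
4 → match
5 → match
6 → match
7 → match
8 → match
9 → match
Total matched: 9

9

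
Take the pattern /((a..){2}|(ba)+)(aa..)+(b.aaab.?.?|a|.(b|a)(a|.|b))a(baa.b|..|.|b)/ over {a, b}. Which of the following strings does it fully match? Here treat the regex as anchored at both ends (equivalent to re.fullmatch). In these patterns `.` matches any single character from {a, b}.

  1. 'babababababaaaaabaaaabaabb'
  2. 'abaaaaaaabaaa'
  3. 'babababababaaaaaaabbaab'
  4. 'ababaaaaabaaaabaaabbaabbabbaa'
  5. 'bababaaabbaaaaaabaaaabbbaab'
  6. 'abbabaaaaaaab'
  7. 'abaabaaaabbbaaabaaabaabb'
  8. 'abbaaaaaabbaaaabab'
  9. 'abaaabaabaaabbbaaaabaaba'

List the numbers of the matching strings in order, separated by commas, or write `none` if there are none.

1, 2, 3, 5, 6, 7, 8, 9

1 → match
2 → match
3 → match
4 → no match
5 → match
6 → match
7 → match
8 → match
9 → match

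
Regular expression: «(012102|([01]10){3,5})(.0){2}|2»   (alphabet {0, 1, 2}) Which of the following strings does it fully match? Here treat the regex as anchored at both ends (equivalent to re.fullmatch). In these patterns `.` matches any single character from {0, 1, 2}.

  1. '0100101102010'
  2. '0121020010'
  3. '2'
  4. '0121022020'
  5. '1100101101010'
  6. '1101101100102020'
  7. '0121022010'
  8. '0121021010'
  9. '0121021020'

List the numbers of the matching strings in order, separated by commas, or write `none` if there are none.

1 → match
2 → match
3 → match
4 → match
5 → match
6 → match
7 → match
8 → match
9 → match

1, 2, 3, 4, 5, 6, 7, 8, 9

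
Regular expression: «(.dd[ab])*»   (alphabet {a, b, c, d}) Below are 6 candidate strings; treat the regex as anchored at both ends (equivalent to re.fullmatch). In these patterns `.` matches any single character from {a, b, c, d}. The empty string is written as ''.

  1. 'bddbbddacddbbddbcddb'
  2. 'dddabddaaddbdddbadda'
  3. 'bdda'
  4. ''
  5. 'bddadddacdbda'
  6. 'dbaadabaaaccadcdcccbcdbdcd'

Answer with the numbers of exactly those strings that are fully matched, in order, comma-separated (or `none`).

1, 2, 3, 4

1 → match
2 → match
3 → match
4 → match
5 → no match
6 → no match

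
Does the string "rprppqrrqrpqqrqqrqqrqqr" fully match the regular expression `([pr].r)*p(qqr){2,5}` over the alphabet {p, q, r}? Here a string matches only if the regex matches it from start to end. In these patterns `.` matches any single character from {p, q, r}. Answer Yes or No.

No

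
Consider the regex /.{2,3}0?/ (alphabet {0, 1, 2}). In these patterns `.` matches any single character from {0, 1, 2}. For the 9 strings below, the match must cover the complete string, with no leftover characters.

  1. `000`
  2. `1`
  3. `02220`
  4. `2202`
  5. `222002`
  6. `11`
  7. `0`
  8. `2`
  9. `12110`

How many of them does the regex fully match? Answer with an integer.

2

1 → match
2 → no match
3 → no match
4 → no match
5 → no match
6 → match
7 → no match
8 → no match
9 → no match
Total matched: 2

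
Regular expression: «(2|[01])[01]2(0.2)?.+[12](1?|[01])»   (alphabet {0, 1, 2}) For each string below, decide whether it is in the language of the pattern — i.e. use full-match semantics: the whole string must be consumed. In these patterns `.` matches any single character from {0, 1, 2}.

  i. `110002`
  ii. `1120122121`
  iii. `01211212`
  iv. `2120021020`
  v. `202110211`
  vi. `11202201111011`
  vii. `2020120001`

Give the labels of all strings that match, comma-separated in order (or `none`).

i → no match
ii → match
iii → match
iv → match
v → match
vi → match
vii → match

ii, iii, iv, v, vi, vii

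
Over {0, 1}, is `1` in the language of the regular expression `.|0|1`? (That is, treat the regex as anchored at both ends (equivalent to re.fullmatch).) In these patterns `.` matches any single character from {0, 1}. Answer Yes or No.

Yes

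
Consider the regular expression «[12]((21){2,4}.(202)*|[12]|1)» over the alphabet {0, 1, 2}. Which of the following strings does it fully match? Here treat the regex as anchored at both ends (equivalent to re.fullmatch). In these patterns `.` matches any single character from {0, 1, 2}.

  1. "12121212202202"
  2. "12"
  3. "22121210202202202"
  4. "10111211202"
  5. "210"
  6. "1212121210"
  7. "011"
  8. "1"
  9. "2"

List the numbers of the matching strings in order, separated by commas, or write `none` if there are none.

1 → match
2 → match
3 → match
4 → no match
5 → no match
6 → match
7 → no match
8 → no match
9 → no match

1, 2, 3, 6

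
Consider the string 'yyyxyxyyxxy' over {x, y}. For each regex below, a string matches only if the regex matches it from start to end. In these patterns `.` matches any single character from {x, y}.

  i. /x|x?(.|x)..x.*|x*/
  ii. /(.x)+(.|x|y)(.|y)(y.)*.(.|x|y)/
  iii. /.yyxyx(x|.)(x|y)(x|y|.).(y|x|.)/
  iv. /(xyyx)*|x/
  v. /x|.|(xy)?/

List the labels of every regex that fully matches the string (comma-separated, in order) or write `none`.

i, iii

i → match
ii → no match
iii → match
iv → no match
v → no match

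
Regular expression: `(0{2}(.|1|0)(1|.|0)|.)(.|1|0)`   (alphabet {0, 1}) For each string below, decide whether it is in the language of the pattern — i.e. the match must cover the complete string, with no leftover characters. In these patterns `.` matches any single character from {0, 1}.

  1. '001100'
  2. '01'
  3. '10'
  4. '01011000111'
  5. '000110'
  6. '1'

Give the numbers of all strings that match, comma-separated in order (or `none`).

1 → no match
2 → match
3 → match
4 → no match
5 → no match
6 → no match

2, 3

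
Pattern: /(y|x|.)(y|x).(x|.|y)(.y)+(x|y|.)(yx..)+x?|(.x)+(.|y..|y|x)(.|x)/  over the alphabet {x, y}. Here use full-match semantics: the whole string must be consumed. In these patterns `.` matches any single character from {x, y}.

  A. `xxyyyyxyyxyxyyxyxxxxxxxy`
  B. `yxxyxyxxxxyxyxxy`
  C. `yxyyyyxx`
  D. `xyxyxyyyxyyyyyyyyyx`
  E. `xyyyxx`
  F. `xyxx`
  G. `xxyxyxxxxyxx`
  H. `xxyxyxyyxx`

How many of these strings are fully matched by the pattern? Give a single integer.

A → no match
B → no match
C → no match
D → no match
E → no match
F → no match
G → no match
H → match
Total matched: 1

1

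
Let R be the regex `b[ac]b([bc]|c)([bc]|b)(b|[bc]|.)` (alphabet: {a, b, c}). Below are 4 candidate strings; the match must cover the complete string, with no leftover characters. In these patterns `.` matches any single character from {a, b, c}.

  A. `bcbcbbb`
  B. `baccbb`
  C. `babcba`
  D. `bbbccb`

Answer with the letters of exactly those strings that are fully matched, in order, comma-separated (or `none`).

C

A → no match
B → no match
C → match
D → no match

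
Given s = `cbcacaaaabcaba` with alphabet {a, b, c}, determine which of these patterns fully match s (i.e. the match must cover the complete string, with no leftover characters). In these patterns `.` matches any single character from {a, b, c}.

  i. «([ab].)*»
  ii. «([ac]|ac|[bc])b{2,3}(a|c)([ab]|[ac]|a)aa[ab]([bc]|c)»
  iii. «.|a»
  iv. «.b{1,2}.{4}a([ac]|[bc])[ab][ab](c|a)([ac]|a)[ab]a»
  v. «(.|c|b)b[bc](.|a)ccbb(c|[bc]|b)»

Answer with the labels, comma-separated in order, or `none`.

iv

i → no match
ii → no match
iii → no match
iv → match
v → no match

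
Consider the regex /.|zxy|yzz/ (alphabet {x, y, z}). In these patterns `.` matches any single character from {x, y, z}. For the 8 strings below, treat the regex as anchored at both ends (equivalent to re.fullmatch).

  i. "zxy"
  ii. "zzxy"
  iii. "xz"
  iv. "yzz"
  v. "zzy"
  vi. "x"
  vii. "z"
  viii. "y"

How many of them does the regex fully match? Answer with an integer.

i → match
ii → no match
iii → no match
iv → match
v → no match
vi → match
vii → match
viii → match
Total matched: 5

5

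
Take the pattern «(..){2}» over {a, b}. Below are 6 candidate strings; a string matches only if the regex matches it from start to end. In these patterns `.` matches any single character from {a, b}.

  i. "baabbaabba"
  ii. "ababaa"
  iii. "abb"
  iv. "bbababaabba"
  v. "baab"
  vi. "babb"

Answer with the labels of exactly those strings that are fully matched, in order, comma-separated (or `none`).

i → no match
ii → no match
iii → no match
iv → no match
v → match
vi → match

v, vi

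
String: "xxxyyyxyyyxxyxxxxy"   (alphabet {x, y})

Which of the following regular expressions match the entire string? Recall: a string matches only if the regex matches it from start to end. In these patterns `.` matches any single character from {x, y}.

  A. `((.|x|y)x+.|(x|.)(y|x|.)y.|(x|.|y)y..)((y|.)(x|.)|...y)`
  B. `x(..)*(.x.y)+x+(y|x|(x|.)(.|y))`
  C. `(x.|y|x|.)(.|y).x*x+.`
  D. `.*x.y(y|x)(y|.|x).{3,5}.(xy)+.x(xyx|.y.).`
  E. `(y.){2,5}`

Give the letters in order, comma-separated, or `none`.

A → no match
B → match
C → no match
D → no match
E → no match — must start with "y"

B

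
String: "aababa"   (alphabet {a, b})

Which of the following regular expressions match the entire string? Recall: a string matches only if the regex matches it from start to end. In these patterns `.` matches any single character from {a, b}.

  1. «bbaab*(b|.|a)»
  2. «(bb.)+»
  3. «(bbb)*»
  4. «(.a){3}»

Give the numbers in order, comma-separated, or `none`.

1 → no match — must start with "bbaa"
2 → no match — must start with "bb"
3 → no match
4 → match

4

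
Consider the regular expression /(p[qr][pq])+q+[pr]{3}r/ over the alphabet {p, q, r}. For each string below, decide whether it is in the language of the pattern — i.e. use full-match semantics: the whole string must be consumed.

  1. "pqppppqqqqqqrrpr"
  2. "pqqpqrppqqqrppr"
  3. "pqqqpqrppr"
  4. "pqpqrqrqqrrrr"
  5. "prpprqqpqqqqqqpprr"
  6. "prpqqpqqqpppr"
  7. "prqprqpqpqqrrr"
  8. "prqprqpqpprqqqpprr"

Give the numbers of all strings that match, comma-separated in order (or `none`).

8

1 → no match
2 → no match
3 → no match
4 → no match
5 → no match
6 → no match
7 → no match
8 → match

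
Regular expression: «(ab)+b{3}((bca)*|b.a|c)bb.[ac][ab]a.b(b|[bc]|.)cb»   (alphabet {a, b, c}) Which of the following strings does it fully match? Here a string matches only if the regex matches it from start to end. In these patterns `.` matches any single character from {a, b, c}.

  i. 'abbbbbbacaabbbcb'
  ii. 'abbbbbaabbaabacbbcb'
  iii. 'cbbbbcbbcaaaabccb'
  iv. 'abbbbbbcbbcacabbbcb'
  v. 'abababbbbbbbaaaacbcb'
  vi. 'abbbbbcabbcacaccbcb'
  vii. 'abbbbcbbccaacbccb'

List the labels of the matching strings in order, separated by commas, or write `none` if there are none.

i → match
ii → match
iii → no match — must start with 'ab'
iv → no match
v → no match
vi → no match
vii → match

i, ii, vii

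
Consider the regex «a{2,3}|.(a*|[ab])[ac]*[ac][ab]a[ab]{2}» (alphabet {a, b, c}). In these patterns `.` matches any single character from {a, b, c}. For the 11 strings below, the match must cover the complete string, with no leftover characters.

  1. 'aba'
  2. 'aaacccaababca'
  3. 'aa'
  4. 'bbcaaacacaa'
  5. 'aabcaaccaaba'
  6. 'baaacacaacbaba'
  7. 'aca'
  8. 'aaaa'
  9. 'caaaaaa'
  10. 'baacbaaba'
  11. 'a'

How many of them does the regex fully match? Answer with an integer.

1. 'aba' → no match
2 → no match
3. 'aa' → match
4. 'bbcaaacacaa' → no match
5. 'aabcaaccaaba' → no match
6 → match
7. 'aca' → no match
8. 'aaaa' → no match
9. 'caaaaaa' → match
10. 'baacbaaba' → no match
11. 'a' → no match
Total matched: 3

3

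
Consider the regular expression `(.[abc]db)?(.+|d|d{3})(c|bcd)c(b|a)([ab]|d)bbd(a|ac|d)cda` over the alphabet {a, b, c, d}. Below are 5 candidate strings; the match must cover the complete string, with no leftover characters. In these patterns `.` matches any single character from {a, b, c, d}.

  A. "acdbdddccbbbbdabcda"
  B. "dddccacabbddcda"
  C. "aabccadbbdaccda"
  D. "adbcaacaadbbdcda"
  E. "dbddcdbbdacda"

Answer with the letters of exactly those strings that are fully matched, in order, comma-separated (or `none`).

C

A → no match
B → no match
C → match
D → no match
E → no match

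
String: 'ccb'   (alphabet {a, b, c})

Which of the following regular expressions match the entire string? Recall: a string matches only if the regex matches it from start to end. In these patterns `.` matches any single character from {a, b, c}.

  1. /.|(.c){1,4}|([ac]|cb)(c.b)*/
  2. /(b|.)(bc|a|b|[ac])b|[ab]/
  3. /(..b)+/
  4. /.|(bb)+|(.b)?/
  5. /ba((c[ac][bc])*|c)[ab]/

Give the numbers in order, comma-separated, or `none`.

1 → no match
2 → match
3 → match
4 → no match
5 → no match — must start with 'ba'

2, 3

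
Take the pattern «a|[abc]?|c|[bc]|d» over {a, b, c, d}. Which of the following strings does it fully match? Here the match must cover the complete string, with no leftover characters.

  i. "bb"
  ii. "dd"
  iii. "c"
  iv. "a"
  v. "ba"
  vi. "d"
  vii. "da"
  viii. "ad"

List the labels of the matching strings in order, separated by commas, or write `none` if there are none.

iii, iv, vi

i → no match
ii → no match
iii → match
iv → match
v → no match
vi → match
vii → no match
viii → no match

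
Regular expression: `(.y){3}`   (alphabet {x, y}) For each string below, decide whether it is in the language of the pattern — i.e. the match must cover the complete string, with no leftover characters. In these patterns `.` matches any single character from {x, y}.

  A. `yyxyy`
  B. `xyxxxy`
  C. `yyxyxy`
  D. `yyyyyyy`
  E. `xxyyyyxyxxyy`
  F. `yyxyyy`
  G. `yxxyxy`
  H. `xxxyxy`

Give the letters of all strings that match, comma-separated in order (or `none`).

C, F

A → no match
B → no match
C → match
D → no match
E → no match
F → match
G → no match
H → no match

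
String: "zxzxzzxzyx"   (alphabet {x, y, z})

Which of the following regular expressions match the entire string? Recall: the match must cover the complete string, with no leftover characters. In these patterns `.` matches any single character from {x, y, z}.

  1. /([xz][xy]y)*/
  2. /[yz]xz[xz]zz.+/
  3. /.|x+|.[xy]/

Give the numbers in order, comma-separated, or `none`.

2

1 → no match
2 → match
3 → no match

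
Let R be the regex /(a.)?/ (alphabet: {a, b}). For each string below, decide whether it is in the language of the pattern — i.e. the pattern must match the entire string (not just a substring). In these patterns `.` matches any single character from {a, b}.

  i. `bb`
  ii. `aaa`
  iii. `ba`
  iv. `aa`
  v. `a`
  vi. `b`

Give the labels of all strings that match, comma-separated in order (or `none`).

i → no match
ii → no match
iii → no match
iv → match
v → no match
vi → no match

iv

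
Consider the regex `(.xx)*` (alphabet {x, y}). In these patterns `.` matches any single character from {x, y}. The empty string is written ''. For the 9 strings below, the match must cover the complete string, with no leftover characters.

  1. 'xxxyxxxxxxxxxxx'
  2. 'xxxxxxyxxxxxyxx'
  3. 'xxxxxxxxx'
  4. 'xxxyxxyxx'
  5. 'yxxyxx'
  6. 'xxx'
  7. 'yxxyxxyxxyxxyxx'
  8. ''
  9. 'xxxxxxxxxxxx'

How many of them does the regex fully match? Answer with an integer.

9

1 → match
2 → match
3 → match
4 → match
5 → match
6 → match
7 → match
8 → match
9 → match
Total matched: 9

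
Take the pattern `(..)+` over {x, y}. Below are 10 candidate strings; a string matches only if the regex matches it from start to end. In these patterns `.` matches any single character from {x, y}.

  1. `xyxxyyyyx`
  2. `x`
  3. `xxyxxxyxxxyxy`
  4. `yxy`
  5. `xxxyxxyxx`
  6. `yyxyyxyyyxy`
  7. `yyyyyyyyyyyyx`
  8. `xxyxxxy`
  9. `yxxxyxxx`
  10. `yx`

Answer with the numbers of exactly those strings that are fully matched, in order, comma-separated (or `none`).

9, 10

1. `xyxxyyyyx` → no match
2. `x` → no match
3 → no match
4. `yxy` → no match
5. `xxxyxxyxx` → no match
6. `yyxyyxyyyxy` → no match
7 → no match
8. `xxyxxxy` → no match
9. `yxxxyxxx` → match
10. `yx` → match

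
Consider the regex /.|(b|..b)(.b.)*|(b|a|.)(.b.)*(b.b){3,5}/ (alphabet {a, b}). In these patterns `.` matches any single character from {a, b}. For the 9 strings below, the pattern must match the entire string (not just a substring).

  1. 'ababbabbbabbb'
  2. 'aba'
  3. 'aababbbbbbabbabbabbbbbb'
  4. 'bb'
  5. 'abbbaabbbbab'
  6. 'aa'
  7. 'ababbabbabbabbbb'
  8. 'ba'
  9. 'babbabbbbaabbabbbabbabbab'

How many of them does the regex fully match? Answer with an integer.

1 → no match
2 → no match
3 → no match
4 → no match
5 → no match
6 → no match
7 → match
8 → no match
9 → match
Total matched: 2

2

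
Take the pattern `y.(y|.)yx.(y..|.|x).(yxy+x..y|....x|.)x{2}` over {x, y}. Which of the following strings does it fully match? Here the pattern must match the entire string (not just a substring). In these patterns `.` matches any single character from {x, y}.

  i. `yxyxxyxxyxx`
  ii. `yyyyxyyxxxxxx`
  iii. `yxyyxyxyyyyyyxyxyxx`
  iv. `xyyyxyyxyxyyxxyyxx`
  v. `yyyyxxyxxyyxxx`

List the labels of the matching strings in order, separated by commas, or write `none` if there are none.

i → no match
ii → match
iii → no match
iv → no match — must start with `y`
v → no match

ii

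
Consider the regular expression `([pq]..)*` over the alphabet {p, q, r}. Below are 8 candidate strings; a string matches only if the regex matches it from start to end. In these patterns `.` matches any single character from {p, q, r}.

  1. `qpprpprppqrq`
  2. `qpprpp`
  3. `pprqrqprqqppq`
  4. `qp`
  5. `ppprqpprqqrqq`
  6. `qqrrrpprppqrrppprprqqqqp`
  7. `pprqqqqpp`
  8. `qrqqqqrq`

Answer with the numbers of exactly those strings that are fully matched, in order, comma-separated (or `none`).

1. `qpprpprppqrq` → no match
2. `qpprpp` → no match
3 → no match
4. `qp` → no match
5 → no match
6 → no match
7. `pprqqqqpp` → match
8. `qrqqqqrq` → no match

7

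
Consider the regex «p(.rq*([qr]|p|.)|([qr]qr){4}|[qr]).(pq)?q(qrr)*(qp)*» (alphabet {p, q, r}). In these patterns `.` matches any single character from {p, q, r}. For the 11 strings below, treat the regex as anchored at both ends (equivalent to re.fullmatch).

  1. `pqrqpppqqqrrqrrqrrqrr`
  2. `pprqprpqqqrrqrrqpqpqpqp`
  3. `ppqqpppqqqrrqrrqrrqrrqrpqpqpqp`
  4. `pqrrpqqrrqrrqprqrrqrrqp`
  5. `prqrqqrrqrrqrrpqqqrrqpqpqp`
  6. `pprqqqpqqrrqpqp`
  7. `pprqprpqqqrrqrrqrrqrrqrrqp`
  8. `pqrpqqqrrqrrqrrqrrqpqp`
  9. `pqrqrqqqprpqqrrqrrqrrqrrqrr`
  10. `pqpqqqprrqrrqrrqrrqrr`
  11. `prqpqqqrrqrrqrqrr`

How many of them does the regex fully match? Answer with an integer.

1 → match
2 → match
3 → no match
4 → no match
5 → match
6 → match
7 → match
8 → match
9 → no match
10 → no match
11 → no match
Total matched: 6

6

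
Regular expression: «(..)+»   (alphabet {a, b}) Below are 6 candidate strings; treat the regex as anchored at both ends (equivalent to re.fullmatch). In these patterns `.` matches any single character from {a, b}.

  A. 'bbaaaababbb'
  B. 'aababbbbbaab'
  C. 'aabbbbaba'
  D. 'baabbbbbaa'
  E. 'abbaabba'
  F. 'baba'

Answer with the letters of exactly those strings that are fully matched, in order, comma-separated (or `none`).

A → no match
B → match
C → no match
D → match
E → match
F → match

B, D, E, F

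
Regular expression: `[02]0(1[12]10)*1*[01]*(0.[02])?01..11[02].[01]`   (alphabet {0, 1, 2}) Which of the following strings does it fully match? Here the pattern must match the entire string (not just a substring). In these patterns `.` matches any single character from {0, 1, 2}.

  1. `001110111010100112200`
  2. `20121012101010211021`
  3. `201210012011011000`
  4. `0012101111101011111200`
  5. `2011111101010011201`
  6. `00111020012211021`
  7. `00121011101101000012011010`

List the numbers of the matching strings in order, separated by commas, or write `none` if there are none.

1 → no match
2 → match
3 → match
4 → match
5 → match
6 → match
7 → match

2, 3, 4, 5, 6, 7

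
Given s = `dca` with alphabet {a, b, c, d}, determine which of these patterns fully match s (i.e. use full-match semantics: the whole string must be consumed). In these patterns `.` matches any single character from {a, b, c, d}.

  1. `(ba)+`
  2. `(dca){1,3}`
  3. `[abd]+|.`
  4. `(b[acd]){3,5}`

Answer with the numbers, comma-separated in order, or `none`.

1 → no match — must start with `ba`
2 → match
3 → no match
4 → no match — must start with `b`

2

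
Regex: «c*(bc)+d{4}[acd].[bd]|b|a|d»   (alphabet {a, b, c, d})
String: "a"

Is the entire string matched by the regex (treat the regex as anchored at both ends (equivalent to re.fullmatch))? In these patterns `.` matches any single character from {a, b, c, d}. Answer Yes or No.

Yes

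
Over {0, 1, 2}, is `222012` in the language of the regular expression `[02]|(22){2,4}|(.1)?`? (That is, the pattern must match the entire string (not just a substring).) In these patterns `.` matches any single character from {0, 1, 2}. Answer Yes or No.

No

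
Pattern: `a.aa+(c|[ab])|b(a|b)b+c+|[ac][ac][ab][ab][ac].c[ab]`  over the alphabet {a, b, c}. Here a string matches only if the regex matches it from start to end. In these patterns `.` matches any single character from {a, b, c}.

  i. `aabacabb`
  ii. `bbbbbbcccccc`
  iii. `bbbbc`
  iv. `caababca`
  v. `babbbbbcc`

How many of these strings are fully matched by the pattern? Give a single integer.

4

i → no match
ii → match
iii → match
iv → match
v → match
Total matched: 4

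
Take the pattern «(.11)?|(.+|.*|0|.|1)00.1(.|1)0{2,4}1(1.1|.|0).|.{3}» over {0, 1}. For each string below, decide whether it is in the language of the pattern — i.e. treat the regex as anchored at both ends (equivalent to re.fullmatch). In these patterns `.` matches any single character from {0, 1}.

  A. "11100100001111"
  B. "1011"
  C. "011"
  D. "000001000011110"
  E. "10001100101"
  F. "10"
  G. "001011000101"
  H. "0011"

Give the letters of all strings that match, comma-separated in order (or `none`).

C, D, E

A → no match
B → no match
C → match
D → match
E → match
F → no match
G → no match
H → no match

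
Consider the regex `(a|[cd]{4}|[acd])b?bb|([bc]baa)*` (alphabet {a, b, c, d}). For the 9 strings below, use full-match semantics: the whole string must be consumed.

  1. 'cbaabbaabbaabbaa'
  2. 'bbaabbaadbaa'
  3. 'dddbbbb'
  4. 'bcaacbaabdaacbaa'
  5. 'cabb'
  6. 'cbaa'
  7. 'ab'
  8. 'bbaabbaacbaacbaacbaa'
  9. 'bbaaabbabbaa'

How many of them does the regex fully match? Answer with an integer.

1 → match
2 → no match
3 → no match
4 → no match
5 → no match
6 → match
7 → no match
8 → match
9 → no match
Total matched: 3

3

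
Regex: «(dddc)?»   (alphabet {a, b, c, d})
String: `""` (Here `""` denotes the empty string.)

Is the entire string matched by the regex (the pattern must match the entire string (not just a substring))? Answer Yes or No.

Yes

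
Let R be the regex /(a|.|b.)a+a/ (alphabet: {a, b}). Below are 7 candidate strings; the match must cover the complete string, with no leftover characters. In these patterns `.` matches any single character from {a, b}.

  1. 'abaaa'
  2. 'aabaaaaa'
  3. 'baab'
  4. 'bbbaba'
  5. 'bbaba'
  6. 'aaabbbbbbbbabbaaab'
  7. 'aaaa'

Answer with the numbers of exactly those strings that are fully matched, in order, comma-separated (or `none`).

1 → no match
2 → no match
3 → no match — must end with 'aa'
4 → no match — must end with 'aa'
5 → no match — must end with 'aa'
6 → no match — must end with 'aa'
7 → match

7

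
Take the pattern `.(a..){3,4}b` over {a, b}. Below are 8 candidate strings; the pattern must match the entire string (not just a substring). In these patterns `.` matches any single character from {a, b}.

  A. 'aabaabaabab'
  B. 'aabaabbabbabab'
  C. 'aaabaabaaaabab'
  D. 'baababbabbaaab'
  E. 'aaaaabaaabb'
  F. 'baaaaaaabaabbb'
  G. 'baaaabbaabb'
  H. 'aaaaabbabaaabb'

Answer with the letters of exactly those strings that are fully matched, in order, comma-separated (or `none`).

A → match
B → match
C → match
D → match
E → match
F → match
G → match
H → match

A, B, C, D, E, F, G, H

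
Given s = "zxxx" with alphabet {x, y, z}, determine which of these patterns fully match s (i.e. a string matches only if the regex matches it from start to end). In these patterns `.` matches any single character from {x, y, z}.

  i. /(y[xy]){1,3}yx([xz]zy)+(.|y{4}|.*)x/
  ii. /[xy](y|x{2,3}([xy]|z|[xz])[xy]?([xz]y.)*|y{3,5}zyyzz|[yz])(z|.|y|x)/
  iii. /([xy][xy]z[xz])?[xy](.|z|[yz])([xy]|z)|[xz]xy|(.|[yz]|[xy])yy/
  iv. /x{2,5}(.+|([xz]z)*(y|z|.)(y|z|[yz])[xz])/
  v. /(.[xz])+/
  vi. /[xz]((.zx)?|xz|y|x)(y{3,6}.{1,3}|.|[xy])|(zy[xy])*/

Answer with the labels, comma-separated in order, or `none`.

v

i → no match — must start with "y"
ii → no match
iii → no match
iv → no match — must start with "x"
v → match
vi → no match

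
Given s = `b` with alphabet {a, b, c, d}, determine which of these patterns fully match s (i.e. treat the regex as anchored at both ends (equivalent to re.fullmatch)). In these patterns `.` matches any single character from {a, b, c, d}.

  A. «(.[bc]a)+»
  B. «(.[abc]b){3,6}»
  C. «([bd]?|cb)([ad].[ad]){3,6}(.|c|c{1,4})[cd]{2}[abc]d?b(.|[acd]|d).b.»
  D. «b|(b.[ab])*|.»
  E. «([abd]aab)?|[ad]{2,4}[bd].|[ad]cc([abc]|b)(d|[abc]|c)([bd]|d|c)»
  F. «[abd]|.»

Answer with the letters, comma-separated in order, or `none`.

D, F

A → no match — must end with `a`
B → no match
C → no match
D → match
E → no match
F → match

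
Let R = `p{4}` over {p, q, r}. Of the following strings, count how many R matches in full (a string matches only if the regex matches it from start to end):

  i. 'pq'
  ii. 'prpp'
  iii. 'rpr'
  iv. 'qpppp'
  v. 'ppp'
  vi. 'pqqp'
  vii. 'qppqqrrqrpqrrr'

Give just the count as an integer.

i → no match — must end with 'p'
ii → no match
iii → no match — must start with 'p'
iv → no match — must start with 'p'
v → no match
vi → no match
vii → no match — must start with 'p'
Total matched: 0

0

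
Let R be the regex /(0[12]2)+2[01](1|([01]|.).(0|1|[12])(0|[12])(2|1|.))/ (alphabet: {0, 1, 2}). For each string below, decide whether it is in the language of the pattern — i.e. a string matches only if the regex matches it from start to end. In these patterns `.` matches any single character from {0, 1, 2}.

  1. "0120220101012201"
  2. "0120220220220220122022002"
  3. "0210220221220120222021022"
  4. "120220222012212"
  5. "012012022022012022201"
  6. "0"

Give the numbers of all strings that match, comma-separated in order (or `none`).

1 → no match
2 → match
3 → no match
4 → no match — must start with "0"
5 → match
6 → no match

2, 5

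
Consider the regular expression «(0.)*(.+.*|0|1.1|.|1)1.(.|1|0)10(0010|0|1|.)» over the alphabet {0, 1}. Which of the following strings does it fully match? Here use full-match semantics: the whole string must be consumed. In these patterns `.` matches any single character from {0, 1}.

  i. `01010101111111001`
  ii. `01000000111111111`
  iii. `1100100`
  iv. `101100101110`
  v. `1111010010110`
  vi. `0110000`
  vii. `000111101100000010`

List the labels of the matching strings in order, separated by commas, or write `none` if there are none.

iii

i → no match
ii → no match
iii. `1100100` → match
iv. `101100101110` → no match
v → no match
vi. `0110000` → no match
vii → no match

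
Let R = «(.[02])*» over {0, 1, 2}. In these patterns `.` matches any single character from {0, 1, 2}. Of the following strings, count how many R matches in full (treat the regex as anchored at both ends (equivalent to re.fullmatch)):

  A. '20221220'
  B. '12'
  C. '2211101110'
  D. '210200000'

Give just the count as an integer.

A → match
B → match
C → no match
D → no match
Total matched: 2

2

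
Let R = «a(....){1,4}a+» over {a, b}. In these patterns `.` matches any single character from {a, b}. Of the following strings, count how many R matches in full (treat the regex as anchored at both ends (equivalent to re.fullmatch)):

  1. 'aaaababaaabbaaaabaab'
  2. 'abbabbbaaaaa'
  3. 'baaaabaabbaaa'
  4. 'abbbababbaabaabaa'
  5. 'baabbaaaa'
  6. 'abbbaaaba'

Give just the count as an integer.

1 → no match — must end with 'a'
2. 'abbabbbaaaaa' → match
3 → no match — must start with 'a'
4 → no match
5. 'baabbaaaa' → no match — must start with 'a'
6. 'abbbaaaba' → no match
Total matched: 1

1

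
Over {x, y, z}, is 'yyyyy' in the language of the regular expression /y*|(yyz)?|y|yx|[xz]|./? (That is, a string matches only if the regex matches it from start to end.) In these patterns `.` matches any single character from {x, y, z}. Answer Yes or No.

Yes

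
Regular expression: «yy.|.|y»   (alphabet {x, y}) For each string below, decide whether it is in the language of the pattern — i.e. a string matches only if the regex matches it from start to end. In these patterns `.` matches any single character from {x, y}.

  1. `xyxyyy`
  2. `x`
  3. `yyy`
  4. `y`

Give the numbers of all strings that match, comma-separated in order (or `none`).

1 → no match
2 → match
3 → match
4 → match

2, 3, 4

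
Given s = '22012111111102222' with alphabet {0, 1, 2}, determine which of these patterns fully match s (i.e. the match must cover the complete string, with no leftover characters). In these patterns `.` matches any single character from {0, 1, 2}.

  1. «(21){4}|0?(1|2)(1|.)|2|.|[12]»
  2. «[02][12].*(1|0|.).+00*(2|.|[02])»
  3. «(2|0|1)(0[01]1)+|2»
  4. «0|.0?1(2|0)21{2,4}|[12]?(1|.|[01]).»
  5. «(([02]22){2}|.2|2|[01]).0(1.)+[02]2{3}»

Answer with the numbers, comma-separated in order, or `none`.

5

1 → no match
2 → no match
3 → no match
4 → no match
5 → match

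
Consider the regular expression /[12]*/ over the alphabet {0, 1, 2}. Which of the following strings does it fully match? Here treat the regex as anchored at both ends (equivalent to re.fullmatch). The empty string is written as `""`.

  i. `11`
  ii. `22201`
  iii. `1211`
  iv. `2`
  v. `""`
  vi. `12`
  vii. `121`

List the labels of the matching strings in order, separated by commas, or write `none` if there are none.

i, iii, iv, v, vi, vii

i → match
ii → no match
iii → match
iv → match
v → match
vi → match
vii → match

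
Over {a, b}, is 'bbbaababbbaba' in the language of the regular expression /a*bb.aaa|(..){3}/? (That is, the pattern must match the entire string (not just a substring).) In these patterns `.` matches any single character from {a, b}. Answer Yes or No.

No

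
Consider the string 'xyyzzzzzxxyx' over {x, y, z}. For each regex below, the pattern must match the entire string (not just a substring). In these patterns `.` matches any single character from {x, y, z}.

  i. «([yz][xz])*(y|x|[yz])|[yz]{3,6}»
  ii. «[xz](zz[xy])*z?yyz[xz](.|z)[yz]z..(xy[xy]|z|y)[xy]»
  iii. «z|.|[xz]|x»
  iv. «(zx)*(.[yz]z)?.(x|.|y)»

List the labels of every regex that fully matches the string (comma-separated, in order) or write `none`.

i → no match
ii → match
iii → no match
iv → no match

ii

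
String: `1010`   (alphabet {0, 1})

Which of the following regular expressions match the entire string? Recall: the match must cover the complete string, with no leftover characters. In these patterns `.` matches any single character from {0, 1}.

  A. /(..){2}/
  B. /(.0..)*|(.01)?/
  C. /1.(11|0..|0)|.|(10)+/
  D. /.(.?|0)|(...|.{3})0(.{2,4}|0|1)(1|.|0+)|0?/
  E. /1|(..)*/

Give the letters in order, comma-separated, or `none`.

A → match
B → match
C → match
D → no match
E → match

A, B, C, E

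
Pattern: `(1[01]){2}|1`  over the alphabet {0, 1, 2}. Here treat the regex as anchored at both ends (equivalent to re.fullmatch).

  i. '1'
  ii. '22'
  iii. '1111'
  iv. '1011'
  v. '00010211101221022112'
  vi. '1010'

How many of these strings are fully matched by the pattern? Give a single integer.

4

i → match
ii → no match — must start with '1'
iii → match
iv → match
v → no match — must start with '1'
vi → match
Total matched: 4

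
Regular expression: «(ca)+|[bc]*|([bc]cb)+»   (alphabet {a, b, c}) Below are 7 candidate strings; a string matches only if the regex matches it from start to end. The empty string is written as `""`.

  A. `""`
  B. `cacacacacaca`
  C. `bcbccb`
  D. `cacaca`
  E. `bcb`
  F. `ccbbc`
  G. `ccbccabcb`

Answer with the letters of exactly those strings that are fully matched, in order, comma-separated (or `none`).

A, B, C, D, E, F

A. `""` → match
B. `cacacacacaca` → match
C. `bcbccb` → match
D. `cacaca` → match
E. `bcb` → match
F. `ccbbc` → match
G. `ccbccabcb` → no match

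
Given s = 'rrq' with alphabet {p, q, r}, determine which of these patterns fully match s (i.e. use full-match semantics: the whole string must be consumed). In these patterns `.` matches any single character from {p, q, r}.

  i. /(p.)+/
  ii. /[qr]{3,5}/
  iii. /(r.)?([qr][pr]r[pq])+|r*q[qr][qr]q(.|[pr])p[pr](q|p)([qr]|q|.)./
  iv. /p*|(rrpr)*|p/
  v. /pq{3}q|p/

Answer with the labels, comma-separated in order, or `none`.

ii

i → no match — must start with 'p'
ii → match
iii → no match
iv → no match
v → no match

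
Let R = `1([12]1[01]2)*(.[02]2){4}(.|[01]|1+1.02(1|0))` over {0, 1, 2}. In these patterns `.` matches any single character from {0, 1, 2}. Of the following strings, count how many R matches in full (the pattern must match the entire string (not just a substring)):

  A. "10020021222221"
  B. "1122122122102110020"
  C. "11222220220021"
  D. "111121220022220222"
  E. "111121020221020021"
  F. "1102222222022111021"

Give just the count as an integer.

A → match
B → match
C → match
D → match
E → match
F → match
Total matched: 6

6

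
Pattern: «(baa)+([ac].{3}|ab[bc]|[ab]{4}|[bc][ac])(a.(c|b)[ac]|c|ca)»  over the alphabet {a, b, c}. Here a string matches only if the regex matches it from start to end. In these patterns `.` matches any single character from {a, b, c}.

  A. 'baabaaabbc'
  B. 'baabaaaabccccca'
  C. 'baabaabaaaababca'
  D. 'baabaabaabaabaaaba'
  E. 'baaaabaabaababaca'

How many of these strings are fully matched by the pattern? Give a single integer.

A → match
B → no match
C → no match
D → match
E → no match
Total matched: 2

2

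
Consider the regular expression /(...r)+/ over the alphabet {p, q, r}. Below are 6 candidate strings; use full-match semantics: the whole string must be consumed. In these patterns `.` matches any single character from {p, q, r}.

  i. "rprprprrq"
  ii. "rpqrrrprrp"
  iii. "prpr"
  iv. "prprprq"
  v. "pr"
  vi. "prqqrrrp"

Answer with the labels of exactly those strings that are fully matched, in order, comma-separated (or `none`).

iii

i. "rprprprrq" → no match — must end with "r"
ii. "rpqrrrprrp" → no match — must end with "r"
iii. "prpr" → match
iv. "prprprq" → no match — must end with "r"
v. "pr" → no match
vi. "prqqrrrp" → no match — must end with "r"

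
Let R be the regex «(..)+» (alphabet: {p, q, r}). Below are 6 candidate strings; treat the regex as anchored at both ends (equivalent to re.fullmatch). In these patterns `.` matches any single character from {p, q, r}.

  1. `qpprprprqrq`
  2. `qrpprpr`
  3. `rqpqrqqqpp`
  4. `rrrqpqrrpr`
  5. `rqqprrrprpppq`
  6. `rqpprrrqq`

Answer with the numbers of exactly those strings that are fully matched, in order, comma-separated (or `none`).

3, 4

1 → no match
2 → no match
3 → match
4 → match
5 → no match
6 → no match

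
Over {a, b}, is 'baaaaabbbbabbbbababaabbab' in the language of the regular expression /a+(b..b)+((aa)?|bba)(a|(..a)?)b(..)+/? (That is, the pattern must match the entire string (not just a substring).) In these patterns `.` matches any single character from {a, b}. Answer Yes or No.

Every match must start with 'a', but 'baaaaabbbbabbbbababaabbab' does not.

No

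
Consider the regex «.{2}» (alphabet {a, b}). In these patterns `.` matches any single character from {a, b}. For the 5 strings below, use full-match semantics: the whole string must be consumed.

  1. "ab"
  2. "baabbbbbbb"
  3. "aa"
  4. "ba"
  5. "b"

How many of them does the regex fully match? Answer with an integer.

1 → match
2 → no match
3 → match
4 → match
5 → no match
Total matched: 3

3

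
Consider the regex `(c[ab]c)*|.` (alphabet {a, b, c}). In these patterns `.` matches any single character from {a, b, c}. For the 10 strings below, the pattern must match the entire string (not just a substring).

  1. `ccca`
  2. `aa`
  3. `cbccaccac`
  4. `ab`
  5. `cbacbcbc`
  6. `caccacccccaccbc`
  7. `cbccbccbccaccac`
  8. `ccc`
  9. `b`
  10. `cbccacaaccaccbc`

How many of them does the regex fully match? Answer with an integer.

1. `ccca` → no match
2. `aa` → no match
3. `cbccaccac` → match
4. `ab` → no match
5. `cbacbcbc` → no match
6 → no match
7 → match
8. `ccc` → no match
9. `b` → match
10 → no match
Total matched: 3

3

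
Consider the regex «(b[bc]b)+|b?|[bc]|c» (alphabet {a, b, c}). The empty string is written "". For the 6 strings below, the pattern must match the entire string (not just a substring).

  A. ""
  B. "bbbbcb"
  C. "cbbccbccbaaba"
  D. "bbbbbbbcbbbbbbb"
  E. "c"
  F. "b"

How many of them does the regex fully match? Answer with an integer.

A → match
B → match
C → no match
D → match
E → match
F → match
Total matched: 5

5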